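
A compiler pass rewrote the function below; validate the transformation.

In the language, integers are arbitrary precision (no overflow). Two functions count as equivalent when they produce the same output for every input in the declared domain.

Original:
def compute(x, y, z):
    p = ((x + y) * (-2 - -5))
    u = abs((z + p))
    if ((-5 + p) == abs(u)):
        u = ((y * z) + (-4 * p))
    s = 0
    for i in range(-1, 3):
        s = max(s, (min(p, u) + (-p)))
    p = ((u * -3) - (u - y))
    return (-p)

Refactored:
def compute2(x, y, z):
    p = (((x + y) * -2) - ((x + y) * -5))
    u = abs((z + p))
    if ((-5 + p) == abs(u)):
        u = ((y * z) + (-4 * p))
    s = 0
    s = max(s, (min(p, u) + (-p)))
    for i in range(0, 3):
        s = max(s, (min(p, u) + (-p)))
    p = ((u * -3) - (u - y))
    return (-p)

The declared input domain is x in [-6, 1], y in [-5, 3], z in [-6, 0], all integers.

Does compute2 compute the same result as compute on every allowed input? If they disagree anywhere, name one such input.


Equivalent — the differences include min/max/abs usage differs, plus statement counts differ, plus loop structure differs, plus arithmetic usage differs, yet no declared input distinguishes the two.
One worked example (x=-3, y=2, z=-1) — compute: p := -3 | u := 4 | ((-5 + p) == abs(u)): false | s := 0 | iter i=-1: | s := 0 | iter i=0: | s := 0 | iter i=1: | s := 0 | iter i=2: | s := 0 | p := -14 | result 14; compute2: p := -3 | u := 4 | ((-5 + p) == abs(u)): false | s := 0 | s := 0 | iter i=0: | s := 0 | iter i=1: | s := 0 | iter i=2: | s := 0 | p := -14 | result 14; agreement on 14.
Checked all 504 inputs in the declared domain: the outputs agree on every one.
verdict: equivalent


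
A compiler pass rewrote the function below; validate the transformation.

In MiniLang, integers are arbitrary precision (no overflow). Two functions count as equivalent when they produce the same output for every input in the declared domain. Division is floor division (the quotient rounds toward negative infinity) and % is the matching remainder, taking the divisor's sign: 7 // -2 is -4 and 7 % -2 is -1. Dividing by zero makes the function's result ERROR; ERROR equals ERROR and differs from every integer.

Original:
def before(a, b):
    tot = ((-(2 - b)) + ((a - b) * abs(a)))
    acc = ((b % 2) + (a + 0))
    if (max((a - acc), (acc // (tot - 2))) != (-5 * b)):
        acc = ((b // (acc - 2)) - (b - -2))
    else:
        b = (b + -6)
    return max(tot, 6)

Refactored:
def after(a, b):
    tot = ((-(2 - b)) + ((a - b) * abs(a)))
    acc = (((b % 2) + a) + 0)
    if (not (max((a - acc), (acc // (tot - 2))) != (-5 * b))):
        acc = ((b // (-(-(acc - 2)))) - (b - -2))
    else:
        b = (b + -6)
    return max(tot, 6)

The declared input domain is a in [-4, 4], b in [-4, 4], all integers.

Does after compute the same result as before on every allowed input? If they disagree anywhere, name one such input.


The rewrite breaks on a=1, b=-3, where the results are ERROR and 6.
before: tot := -1 | acc := 2 | (max((a - acc), (acc // (tot - 2))) != (-5 * b)): true | divide-by-zero, output ERROR
after: tot := -1 | acc := 2 | (not (max((a - acc), (acc // (tot - 2))) != (-5 * b))): false | b := -9 | result 6
verdict: not equivalent; witness: a=1, b=-3


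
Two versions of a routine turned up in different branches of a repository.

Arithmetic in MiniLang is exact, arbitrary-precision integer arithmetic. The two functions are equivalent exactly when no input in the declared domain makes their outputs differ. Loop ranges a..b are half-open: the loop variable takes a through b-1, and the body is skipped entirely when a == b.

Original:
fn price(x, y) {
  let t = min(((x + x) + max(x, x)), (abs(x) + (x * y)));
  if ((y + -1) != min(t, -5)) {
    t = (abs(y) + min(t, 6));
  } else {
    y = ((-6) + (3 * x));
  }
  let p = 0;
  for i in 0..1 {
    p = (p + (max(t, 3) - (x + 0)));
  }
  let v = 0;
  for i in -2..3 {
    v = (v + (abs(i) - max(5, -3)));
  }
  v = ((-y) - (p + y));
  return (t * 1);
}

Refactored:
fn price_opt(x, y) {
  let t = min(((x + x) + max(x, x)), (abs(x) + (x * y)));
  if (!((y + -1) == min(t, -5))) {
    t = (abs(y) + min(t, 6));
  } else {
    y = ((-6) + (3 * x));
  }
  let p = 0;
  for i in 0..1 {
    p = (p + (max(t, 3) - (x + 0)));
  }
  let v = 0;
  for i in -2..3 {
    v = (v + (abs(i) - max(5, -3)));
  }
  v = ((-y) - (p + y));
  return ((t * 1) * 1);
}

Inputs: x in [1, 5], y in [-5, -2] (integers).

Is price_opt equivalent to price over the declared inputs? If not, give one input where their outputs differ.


This is a faithful refactor — boolean connective usage differs; arithmetic usage differs; constant usage differs; comparison usage differs, but the computed results match everywhere.
As a probe, take x=1, y=-3: price runs t := -2 | ((y + -1) != min(t, -5)): true | t := 1 | p := 0 | iter i=0: | p := 2 | v := 0 | iter i=-2: | v := -3 | iter i=-1: | v := -7 | iter i=0: | v := -12 | iter i=1: | v := -16 | iter i=2: | v := -19 | v := 4 | result 1; price_opt runs t := -2 | (!((y + -1) == min(t, -5))): true | t := 1 | p := 0 | iter i=0: | p := 2 | v := 0 | iter i=-2: | v := -3 | iter i=-1: | v := -7 | iter i=0: | v := -12 | iter i=1: | v := -16 | iter i=2: | v := -19 | v := 4 | result 1; both end at 1.
Every one of the 20 inputs gives matching results.
verdict: equivalent


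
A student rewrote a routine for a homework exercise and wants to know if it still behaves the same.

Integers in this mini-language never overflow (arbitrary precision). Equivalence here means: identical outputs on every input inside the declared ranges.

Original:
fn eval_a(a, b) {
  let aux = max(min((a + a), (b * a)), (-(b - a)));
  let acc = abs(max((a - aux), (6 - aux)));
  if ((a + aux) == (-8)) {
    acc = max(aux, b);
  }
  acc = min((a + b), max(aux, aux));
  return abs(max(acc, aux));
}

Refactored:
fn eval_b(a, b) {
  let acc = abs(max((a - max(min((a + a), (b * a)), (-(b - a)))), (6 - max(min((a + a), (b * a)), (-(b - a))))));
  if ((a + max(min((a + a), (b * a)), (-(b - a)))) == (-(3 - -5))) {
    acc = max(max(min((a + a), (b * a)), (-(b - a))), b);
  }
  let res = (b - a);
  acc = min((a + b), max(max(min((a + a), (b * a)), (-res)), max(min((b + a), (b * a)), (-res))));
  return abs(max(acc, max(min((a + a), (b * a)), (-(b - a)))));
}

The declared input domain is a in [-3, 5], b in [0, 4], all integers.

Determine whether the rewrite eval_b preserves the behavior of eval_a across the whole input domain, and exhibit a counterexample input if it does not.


Take a=-3, b=1.
eval_a: aux becomes -4; next acc becomes 10; next ((a + aux) == (-8)) evaluates to false; next acc becomes -4; next final value 4
eval_b: acc becomes 10; next ((a + max(min((a + a), (b * a)), (-(b - a)))) == (-(3 - -5))) evaluates to false; next res becomes 4; next acc becomes -3; next final value 3
4 != 3, so the rewrite changes behavior.
verdict: not equivalent; witness: a=-3, b=1


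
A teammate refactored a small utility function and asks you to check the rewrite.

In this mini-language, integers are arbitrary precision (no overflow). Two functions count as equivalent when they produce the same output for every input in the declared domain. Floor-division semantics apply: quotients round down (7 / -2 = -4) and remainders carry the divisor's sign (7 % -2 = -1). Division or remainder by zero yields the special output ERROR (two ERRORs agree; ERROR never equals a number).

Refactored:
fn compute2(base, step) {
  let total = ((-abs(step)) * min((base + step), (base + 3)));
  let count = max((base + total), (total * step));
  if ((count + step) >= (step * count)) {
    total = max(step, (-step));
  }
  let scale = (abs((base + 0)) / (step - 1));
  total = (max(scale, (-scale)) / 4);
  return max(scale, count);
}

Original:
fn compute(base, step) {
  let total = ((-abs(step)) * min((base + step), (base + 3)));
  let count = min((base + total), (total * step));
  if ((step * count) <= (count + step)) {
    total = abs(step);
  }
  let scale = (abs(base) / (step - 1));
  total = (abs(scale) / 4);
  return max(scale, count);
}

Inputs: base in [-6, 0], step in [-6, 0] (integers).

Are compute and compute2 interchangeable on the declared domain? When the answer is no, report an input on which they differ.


Run the pair on base=-6, step=-6.
compute: total := 72 | count := -432 | ((step * count) <= (count + step)): false | scale := -1 | total := 0 | result -1
compute2: total := 72 | count := 66 | ((count + step) >= (step * count)): true | total := 6 | scale := -1 | total := 0 | result 66
-1 != 66, so the rewrite changes behavior.
verdict: not equivalent; witness: base=-6, step=-6


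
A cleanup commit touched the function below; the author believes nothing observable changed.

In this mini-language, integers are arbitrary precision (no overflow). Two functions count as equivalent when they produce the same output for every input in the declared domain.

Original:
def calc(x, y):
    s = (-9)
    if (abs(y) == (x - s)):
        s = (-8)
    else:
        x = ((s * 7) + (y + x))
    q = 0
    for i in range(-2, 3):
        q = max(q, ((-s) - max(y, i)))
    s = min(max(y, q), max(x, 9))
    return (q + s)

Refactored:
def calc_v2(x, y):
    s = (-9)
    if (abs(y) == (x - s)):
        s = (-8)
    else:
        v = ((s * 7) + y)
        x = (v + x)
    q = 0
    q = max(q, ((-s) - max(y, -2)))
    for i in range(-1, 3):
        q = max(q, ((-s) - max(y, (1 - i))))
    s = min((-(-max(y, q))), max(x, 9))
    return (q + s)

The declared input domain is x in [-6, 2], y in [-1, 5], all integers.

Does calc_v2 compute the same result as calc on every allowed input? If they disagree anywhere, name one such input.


The two are interchangeable: constant usage differs; also arithmetic usage differs; also loop structure differs; also statement counts differ; also min/max/abs usage differs; also local variable names differ, and every declared input agrees.
As a probe, take x=0, y=4: calc runs s=-9, then (abs(y) == (x - s)) is false, then x=-59, then q=0, then (i=-2), then q=5, then (i=-1), then q=5, then (i=0), then q=5, then (i=1), then q=5, then (i=2), then q=5, then s=5, then returns 10; calc_v2 runs s=-9, then (abs(y) == (x - s)) is false, then v=-59, then x=-59, then q=0, then q=5, then (i=-1), then q=5, then (i=0), then q=5, then (i=1), then q=5, then (i=2), then q=5, then s=5, then returns 10; both end at 10.
Every one of the 63 inputs gives matching results.
verdict: equivalent


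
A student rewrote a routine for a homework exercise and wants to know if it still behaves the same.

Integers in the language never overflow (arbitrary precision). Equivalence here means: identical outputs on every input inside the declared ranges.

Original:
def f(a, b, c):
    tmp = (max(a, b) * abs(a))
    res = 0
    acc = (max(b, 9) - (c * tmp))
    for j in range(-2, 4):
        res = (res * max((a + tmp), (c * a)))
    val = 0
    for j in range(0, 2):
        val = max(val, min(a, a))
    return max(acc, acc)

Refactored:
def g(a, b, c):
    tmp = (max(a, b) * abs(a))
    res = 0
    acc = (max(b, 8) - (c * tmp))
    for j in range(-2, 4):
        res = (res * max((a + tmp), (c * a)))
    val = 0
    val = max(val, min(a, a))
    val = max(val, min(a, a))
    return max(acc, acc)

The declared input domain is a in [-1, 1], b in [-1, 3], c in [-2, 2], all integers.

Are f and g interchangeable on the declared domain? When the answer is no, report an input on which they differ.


Not equivalent: a=-1, b=-1, c=-2 separates them (7 vs 6).
f: tmp=-1, then res=0, then acc=7, then (j=-2), then res=0, then (j=-1), then res=0, then (j=0), then res=0, then (j=1), then res=0, then (j=2), then res=0, then (j=3), then res=0, then val=0, then (j=0), then val=0, then (j=1), then val=0, then returns 7
g: tmp=-1, then res=0, then acc=6, then (j=-2), then res=0, then (j=-1), then res=0, then (j=0), then res=0, then (j=1), then res=0, then (j=2), then res=0, then (j=3), then res=0, then val=0, then val=0, then val=0, then returns 6
verdict: not equivalent; witness: a=-1, b=-1, c=-2


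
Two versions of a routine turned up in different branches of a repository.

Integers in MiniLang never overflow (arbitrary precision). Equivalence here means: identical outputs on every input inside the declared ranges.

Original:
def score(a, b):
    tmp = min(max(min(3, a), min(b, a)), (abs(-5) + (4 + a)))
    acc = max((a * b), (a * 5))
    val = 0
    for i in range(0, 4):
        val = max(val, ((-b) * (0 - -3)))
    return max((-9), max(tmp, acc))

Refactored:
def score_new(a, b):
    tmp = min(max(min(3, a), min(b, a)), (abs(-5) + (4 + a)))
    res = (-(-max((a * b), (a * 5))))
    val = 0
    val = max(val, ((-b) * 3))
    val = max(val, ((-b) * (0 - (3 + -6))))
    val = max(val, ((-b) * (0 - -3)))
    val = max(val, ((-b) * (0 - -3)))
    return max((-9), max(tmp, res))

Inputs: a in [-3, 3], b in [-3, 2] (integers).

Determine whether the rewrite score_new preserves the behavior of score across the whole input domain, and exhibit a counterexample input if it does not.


Differences: constant usage differs; statement counts differ; min/max/abs usage differs; arithmetic usage differs; local variable names differ; loop structure differs — yet all 42 inputs agree.
verdict: equivalent


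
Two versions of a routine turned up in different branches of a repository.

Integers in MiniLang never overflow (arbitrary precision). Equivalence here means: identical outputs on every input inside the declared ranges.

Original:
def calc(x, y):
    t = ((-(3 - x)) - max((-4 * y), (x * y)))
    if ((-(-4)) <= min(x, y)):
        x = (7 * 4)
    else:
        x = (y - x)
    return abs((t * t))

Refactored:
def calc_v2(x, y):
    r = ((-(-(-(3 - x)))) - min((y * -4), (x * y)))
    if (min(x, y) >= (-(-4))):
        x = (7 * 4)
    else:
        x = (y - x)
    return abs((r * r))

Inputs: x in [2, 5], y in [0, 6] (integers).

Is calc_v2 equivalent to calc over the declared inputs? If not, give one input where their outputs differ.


Try x=2, y=2.
calc: t=-5, then ((-(-4)) <= min(x, y)) is false, then x=0, then returns 25
calc_v2: r=7, then (min(x, y) >= (-(-4))) is false, then x=0, then returns 49
25 vs 49 — the two versions disagree here.
verdict: not equivalent; witness: x=2, y=2


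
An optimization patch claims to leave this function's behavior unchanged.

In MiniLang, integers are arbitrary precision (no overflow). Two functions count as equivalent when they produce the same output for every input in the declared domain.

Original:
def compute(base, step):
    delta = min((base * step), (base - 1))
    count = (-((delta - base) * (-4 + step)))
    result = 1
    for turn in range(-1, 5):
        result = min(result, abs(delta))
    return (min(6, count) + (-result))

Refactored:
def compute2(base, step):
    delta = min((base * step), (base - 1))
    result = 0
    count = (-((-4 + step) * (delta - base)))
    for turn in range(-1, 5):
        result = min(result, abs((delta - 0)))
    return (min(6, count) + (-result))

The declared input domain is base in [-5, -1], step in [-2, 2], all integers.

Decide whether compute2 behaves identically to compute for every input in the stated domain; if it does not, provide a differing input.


These are not equivalent — on base=-5, step=-2 the outputs split (-7 vs -6).
compute: delta := -6 | count := -6 | result := 1 | iter turn=-1: | result := 1 | iter turn=0: | result := 1 | iter turn=1: | result := 1 | iter turn=2: | result := 1 | iter turn=3: | result := 1 | iter turn=4: | result := 1 | result -7
compute2: delta := -6 | result := 0 | count := -6 | iter turn=-1: | result := 0 | iter turn=0: | result := 0 | iter turn=1: | result := 0 | iter turn=2: | result := 0 | iter turn=3: | result := 0 | iter turn=4: | result := 0 | result -6
verdict: not equivalent; witness: base=-5, step=-2


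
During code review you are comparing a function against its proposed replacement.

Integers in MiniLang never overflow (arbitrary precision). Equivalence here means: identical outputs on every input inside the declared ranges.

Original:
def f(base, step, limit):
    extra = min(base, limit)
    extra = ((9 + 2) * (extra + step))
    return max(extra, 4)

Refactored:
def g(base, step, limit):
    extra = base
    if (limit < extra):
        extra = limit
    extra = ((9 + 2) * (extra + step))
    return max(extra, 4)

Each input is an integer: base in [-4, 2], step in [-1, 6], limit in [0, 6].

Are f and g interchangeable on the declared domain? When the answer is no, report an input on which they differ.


The two versions differ — the changes include min/max/abs usage differs; statement counts differ; branching structure differs; comparison usage differs.
One worked example (base=-1, step=4, limit=5) — f: extra = -1; extra = 33; return 33; g: extra = -1; (limit < extra) -> false; extra = 33; return 33; agreement on 33.
An exhaustive pass over the 392 declared inputs shows identical outputs.
verdict: equivalent


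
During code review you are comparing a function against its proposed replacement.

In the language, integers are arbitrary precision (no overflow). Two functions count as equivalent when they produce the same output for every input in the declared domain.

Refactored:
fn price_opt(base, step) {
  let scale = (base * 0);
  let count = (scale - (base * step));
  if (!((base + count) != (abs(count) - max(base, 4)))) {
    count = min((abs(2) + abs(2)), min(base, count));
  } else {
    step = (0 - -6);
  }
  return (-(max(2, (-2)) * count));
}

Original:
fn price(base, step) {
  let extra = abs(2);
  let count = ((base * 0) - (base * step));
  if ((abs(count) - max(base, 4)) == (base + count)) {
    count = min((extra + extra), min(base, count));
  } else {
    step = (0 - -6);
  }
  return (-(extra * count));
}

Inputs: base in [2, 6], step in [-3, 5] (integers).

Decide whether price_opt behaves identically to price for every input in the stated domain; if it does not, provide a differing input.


Changes here: min/max/abs usage differs, and comparison usage differs, and local variable names differ, and constant usage differs, and boolean connective usage differs; the full 45-point sweep finds no disagreement.
verdict: equivalent


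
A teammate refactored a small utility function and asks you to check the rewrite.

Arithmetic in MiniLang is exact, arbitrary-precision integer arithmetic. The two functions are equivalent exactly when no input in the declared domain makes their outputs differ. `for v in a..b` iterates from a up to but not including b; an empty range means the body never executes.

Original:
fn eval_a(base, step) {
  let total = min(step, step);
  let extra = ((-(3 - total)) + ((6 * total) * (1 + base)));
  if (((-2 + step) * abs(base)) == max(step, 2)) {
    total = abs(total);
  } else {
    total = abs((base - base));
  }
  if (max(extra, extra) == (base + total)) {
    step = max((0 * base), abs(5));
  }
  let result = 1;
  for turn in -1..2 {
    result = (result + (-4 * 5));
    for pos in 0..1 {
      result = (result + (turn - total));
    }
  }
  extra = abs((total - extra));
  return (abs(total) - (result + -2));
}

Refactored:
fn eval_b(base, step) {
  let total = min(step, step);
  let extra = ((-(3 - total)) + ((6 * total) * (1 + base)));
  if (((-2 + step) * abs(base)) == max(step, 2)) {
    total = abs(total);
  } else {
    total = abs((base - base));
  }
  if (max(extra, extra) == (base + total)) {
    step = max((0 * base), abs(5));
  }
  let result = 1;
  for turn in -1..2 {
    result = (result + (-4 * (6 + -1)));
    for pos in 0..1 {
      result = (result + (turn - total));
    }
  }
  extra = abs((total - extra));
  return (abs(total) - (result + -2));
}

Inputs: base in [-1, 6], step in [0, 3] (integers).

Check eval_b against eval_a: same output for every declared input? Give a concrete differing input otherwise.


Behavior is preserved: although constant usage differs; also arithmetic usage differs, the outputs never diverge.
As a probe, take base=3, step=2: eval_a runs total=2, then extra=47, then (((-2 + step) * abs(base)) == max(step, 2)) is false, then total=0, then (max(extra, extra) == (base + total)) is false, then result=1, then (turn=-1), then result=-19, then (pos=0), then result=-20, then (turn=0), then result=-40, then (pos=0), then result=-40, then (turn=1), then result=-60, then (pos=0), then result=-59, then extra=47, then returns 61; eval_b runs total=2, then extra=47, then (((-2 + step) * abs(base)) == max(step, 2)) is false, then total=0, then (max(extra, extra) == (base + total)) is false, then result=1, then (turn=-1), then result=-19, then (pos=0), then result=-20, then (turn=0), then result=-40, then (pos=0), then result=-40, then (turn=1), then result=-60, then (pos=0), then result=-59, then extra=47, then returns 61; both end at 61.
An exhaustive pass over the 32 declared inputs shows identical outputs.
verdict: equivalent


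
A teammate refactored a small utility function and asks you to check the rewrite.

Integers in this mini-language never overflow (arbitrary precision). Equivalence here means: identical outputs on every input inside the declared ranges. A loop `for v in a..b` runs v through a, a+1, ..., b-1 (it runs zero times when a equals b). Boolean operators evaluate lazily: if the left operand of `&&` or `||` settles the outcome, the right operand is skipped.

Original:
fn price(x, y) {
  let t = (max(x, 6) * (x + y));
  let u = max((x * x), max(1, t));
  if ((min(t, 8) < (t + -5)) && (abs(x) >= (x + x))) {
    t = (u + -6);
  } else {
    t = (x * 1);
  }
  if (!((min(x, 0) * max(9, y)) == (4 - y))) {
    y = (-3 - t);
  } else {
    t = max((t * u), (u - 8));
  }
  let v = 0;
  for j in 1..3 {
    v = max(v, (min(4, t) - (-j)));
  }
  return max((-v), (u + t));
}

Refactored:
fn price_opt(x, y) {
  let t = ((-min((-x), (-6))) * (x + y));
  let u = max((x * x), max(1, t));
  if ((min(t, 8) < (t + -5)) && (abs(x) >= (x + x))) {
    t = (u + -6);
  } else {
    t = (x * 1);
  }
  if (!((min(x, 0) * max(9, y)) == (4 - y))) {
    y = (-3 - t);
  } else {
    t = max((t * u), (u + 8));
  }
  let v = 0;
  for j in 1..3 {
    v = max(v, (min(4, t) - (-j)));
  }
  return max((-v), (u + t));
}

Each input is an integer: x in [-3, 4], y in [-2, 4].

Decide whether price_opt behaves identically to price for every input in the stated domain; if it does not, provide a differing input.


Not equivalent: x=1, y=4 separates them (60 vs 68).
price: t=30, then u=30, then ((min(t, 8) < (t + -5)) && (abs(x) >= (x + x))) is false, then t=1, then (!((min(x, 0) * max(9, y)) == (4 - y))) is false, then t=30, then v=0, then (j=1), then v=5, then (j=2), then v=6, then returns 60
price_opt: t=30, then u=30, then ((min(t, 8) < (t + -5)) && (abs(x) >= (x + x))) is false, then t=1, then (!((min(x, 0) * max(9, y)) == (4 - y))) is false, then t=38, then v=0, then (j=1), then v=5, then (j=2), then v=6, then returns 68
verdict: not equivalent; witness: x=1, y=4


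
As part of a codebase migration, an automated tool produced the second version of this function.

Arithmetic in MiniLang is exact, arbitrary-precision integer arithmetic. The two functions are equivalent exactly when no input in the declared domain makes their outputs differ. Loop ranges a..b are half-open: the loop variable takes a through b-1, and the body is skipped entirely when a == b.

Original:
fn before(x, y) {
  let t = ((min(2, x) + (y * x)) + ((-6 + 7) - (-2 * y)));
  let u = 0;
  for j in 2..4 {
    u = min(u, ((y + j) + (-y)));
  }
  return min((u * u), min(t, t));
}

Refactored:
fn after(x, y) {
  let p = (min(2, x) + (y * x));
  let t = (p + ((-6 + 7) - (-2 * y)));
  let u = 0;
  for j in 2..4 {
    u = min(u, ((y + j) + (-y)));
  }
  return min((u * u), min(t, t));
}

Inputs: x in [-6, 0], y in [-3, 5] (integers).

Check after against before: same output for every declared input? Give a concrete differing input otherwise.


Equivalent — the differences include statement counts differ, local variable names differ, yet no declared input distinguishes the two.
Tracing x=-4, y=-2: before: t = 1; u = 0; [j=2]; u = 0; [j=3]; u = 0; return 0 | after: p = 4; t = 1; u = 0; [j=2]; u = 0; [j=3]; u = 0; return 0 — matching result 0.
Every one of the 63 inputs gives matching results.
verdict: equivalent


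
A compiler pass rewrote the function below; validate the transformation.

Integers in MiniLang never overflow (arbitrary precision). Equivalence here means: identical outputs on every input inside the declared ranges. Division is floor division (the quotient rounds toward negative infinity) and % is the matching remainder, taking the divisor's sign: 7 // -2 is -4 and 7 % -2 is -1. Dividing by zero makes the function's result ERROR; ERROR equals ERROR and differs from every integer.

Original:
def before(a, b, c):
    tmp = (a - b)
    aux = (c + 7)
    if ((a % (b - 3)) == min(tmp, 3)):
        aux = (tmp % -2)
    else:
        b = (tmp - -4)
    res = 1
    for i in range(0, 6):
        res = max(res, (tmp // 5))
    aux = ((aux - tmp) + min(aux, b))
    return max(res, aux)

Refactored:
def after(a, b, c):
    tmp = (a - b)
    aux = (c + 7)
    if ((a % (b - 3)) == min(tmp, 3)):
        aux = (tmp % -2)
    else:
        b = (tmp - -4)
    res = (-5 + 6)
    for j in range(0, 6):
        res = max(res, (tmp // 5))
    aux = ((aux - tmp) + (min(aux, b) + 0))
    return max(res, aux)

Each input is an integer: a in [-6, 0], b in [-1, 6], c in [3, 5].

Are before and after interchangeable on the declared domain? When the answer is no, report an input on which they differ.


Side by side, the visible changes include: local variable names differ, and arithmetic usage differs, and constant usage differs.
One worked example (a=-2, b=-1, c=5) — before: tmp = -1; aux = 12; ((a % (b - 3)) == min(tmp, 3)) -> false; b = 3; res = 1; [i=0]; res = 1; [i=1]; res = 1; [i=2]; res = 1; [i=3]; res = 1; [i=4]; res = 1; [i=5]; res = 1; aux = 16; return 16; after: tmp = -1; aux = 12; ((a % (b - 3)) == min(tmp, 3)) -> false; b = 3; res = 1; [j=0]; res = 1; [j=1]; res = 1; [j=2]; res = 1; [j=3]; res = 1; [j=4]; res = 1; [j=5]; res = 1; aux = 16; return 16; agreement on 16.
Checked all 168 inputs in the declared domain: the outputs agree on every one.
verdict: equivalent


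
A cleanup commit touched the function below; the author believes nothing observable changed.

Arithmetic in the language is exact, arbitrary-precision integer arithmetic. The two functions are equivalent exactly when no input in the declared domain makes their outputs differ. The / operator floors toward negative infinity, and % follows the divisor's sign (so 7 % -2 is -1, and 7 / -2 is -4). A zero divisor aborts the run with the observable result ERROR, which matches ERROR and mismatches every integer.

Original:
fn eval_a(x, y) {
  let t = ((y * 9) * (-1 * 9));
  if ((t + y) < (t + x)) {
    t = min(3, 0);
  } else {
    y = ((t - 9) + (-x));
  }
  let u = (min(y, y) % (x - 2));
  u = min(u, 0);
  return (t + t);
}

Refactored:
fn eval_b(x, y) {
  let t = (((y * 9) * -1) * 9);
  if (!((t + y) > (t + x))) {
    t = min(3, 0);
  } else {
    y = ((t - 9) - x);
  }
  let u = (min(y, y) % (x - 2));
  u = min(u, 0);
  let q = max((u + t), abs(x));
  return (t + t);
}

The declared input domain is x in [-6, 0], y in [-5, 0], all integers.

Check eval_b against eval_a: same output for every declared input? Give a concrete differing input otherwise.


The rewrite breaks on x=-5, y=-5, where the results are 810 and 0.
eval_a: t=405, then ((t + y) < (t + x)) is false, then y=401, then u=-5, then u=-5, then returns 810
eval_b: t=405, then (!((t + y) > (t + x))) is true, then t=0, then u=-5, then u=-5, then q=5, then returns 0
verdict: not equivalent; witness: x=-5, y=-5


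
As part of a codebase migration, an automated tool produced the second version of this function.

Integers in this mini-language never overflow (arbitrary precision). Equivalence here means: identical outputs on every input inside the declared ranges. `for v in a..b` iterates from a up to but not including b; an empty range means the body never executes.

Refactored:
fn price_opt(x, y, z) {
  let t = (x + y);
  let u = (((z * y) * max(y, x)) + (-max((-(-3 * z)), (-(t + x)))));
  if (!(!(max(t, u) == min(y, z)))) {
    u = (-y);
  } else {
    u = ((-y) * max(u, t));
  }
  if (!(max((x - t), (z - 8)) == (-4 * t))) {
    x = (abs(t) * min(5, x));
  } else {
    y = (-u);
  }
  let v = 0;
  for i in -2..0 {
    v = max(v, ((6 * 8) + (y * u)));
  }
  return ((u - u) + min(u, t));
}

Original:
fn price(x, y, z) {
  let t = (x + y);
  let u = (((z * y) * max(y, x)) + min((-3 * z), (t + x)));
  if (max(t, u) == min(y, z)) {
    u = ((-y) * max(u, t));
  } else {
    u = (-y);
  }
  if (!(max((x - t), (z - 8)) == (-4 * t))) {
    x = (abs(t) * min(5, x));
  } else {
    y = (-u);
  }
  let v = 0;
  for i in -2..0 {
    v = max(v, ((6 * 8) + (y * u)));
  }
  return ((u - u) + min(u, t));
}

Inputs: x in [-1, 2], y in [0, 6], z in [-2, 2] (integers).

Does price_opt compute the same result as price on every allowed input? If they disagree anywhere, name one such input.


There is a counterexample at x=-1, y=1, z=-2: -1 on one side, 0 on the other.
price: t=0, then u=-3, then (max(t, u) == min(y, z)) is false, then u=-1, then (!(max((x - t), (z - 8)) == (-4 * t))) is true, then x=0, then v=0, then (i=-2), then v=47, then (i=-1), then v=47, then returns -1
price_opt: t=0, then u=-3, then (!(!(max(t, u) == min(y, z)))) is false, then u=0, then (!(max((x - t), (z - 8)) == (-4 * t))) is true, then x=0, then v=0, then (i=-2), then v=48, then (i=-1), then v=48, then returns 0
verdict: not equivalent; witness: x=-1, y=1, z=-2


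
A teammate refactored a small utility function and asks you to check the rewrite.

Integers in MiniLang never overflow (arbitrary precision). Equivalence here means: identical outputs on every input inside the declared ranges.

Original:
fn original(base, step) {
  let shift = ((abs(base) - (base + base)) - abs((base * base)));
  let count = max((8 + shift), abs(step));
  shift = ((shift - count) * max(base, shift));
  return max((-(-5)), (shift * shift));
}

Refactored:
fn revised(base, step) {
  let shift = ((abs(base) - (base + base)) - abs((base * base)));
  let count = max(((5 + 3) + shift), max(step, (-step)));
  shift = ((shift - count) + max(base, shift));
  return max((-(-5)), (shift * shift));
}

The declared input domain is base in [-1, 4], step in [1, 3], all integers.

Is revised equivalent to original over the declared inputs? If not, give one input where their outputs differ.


Run the pair on base=-1, step=1.
original: shift becomes 2; next count becomes 10; next shift becomes -16; next final value 256
revised: shift becomes 2; next count becomes 10; next shift becomes -6; next final value 36
256 and 36 differ, so these are not the same function on this domain.
verdict: not equivalent; witness: base=-1, step=1


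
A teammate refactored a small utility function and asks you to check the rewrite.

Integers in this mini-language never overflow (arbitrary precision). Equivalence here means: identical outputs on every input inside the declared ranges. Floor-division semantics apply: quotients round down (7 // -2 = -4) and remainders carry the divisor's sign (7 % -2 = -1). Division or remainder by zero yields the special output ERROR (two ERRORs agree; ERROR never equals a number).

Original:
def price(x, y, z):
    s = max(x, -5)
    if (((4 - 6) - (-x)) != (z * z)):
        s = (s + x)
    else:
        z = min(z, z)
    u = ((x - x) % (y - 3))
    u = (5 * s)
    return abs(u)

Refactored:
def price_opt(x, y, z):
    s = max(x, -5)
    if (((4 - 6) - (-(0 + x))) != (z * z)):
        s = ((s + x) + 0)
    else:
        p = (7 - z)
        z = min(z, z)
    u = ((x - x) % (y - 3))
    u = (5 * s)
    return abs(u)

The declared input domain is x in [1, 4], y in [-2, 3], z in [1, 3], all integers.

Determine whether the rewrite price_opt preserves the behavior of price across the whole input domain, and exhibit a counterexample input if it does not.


The two are interchangeable: local variable names differ; and constant usage differs; and statement counts differ; and arithmetic usage differs, and every declared input agrees.
Tracing x=1, y=-1, z=2: price: s := 1 | (((4 - 6) - (-x)) != (z * z)): true | s := 2 | u := 0 | u := 10 | result 10 | price_opt: s := 1 | (((4 - 6) - (-(0 + x))) != (z * z)): true | s := 2 | u := 0 | u := 10 | result 10 — matching result 10.
An exhaustive pass over the 72 declared inputs shows identical outputs.
verdict: equivalent


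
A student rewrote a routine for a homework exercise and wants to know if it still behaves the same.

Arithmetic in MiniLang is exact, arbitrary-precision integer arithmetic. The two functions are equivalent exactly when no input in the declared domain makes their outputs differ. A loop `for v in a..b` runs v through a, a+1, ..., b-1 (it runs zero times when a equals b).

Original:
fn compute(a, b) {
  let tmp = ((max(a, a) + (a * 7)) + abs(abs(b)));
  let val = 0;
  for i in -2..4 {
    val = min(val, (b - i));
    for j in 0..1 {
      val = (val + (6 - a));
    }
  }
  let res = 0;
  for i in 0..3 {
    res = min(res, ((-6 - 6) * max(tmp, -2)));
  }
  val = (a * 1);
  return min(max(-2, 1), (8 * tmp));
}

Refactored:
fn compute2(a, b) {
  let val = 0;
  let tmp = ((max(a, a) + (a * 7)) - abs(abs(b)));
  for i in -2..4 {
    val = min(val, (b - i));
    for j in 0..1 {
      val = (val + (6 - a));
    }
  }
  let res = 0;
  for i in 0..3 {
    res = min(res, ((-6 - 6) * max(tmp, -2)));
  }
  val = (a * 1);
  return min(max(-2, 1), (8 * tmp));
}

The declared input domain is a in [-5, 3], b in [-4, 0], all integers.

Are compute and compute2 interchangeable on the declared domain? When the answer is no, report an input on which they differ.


Try a=-5, b=-4.
compute: tmp=-36, then val=0, then (i=-2), then val=-2, then (j=0), then val=9, then (i=-1), then val=-3, then (j=0), then val=8, then (i=0), then val=-4, then (j=0), then val=7, then (i=1), then val=-5, then (j=0), then val=6, then (i=2), then val=-6, then (j=0), then val=5, then (i=3), then val=-7, then (j=0), then val=4, then res=0, then (i=0), then res=0, then (i=1), then res=0, then (i=2), then res=0, then val=-5, then returns -288
compute2: val=0, then tmp=-44, then (i=-2), then val=-2, then (j=0), then val=9, then (i=-1), then val=-3, then (j=0), then val=8, then (i=0), then val=-4, then (j=0), then val=7, then (i=1), then val=-5, then (j=0), then val=6, then (i=2), then val=-6, then (j=0), then val=5, then (i=3), then val=-7, then (j=0), then val=4, then res=0, then (i=0), then res=0, then (i=1), then res=0, then (i=2), then res=0, then val=-5, then returns -352
-288 vs -352 — the two versions disagree here.
verdict: not equivalent; witness: a=-5, b=-4


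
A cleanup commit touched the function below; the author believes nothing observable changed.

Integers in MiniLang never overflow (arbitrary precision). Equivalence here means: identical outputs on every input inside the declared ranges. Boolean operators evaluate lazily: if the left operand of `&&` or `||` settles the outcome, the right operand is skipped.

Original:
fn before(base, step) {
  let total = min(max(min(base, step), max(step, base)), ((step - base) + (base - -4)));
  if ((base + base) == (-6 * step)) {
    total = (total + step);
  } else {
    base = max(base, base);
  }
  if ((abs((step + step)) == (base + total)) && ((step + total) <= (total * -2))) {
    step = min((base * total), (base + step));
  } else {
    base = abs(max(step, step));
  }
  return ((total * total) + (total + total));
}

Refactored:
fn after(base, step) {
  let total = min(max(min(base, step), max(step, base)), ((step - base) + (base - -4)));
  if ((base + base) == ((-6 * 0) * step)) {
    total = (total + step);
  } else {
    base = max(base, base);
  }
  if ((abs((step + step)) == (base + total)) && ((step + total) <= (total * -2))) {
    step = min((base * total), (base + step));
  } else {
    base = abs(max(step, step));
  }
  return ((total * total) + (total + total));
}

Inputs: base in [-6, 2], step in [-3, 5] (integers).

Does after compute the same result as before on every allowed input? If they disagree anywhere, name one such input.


base=-6, step=2 yields 24 from before but 8 from after.
verdict: not equivalent; witness: base=-6, step=2


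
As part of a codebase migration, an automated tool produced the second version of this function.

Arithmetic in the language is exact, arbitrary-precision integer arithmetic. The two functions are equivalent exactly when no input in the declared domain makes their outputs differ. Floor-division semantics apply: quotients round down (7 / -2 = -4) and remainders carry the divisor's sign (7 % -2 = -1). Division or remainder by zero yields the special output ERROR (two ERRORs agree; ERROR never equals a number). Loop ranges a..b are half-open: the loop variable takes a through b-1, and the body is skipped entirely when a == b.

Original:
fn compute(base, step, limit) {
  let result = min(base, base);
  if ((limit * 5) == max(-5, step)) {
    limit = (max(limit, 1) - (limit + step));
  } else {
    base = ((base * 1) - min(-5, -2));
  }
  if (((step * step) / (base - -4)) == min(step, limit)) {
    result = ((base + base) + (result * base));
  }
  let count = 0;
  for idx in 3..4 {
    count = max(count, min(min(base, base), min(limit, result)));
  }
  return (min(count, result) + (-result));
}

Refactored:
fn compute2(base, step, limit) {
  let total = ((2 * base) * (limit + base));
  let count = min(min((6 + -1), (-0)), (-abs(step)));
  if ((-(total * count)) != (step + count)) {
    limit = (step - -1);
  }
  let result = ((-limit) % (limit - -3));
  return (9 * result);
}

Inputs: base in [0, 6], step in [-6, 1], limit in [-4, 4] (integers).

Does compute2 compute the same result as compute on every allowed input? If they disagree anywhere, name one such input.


Run the pair on base=0, step=-6, limit=-4.
compute: result = 0; ((limit * 5) == max(-5, step)) -> false; base = 5; (((step * step) / (base - -4)) == min(step, limit)) -> false; count = 0; [idx=3]; count = 0; return 0
compute2: total = 0; count = -6; ((-(total * count)) != (step + count)) -> true; limit = -5; result = -1; return -9
0 != -9, so the rewrite changes behavior.
verdict: not equivalent; witness: base=0, step=-6, limit=-4


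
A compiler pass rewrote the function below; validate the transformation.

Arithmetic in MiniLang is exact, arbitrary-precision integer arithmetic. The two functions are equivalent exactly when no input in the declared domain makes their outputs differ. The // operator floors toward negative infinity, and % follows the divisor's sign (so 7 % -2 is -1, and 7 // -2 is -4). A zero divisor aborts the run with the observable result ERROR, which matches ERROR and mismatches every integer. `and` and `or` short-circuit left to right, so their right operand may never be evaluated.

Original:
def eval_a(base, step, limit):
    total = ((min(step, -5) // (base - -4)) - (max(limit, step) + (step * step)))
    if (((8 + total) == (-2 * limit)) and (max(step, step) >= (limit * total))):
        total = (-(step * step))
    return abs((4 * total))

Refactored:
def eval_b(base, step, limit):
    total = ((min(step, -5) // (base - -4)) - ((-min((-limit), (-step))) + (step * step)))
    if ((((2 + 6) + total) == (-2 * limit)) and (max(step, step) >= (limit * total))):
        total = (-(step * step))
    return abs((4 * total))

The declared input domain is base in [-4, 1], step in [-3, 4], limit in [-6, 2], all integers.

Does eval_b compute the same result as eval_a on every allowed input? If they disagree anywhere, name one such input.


Side by side, the visible changes include: constant usage differs, arithmetic usage differs, min/max/abs usage differs.
Spot check at base=-4, step=4, limit=0 — eval_a: divide-by-zero, output ERROR. eval_b: divide-by-zero, output ERROR. Both give ERROR.
Across all 432 domain points the two functions coincide.
verdict: equivalent


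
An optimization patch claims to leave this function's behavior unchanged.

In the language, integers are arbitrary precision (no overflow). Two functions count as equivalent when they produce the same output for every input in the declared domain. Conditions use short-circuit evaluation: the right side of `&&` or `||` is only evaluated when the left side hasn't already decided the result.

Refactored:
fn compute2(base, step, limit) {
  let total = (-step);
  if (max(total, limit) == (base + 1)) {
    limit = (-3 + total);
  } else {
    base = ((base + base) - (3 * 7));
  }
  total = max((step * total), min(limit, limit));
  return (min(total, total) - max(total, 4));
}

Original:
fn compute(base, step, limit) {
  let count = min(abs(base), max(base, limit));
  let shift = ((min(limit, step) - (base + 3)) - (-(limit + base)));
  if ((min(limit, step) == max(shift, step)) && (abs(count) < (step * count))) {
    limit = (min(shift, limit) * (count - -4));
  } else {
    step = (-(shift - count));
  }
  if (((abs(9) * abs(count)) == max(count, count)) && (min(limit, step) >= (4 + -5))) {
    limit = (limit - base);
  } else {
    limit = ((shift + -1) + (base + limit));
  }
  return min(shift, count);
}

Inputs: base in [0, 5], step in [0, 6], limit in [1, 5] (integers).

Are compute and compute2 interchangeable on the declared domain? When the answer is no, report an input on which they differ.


Try base=0, step=0, limit=1.
compute: count becomes 0; next shift becomes -2; next ((min(limit, step) == max(shift, step)) && (abs(count) < (step * count))) evaluates to false; next step becomes 2; next (((abs(9) * abs(count)) == max(count, count)) && (min(limit, step) >= (4 + -5))) evaluates to true; next limit becomes 1; next final value -2
compute2: total becomes 0; next (max(total, limit) == (base + 1)) evaluates to true; next limit becomes -3; next total becomes 0; next final value -4
-2 vs -4 — the two versions disagree here.
verdict: not equivalent; witness: base=0, step=0, limit=1
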